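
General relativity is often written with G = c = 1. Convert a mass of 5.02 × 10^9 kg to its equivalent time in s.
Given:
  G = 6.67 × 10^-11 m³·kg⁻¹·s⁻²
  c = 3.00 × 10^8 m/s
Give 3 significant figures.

Mass → time via G/c³.
5.02 × 10^9 kg × (G/c³) = 1.24 × 10^-26 s

1.24 × 10^-26 s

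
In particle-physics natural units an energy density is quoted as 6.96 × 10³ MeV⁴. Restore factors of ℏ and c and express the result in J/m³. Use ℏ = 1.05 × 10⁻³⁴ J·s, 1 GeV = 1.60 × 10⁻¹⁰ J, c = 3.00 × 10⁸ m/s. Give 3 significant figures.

1.46 × 10²⁹ J/m³

[E]/[L]³ = [E]⁴/(ℏc)³; restore (ℏc)⁻³.
1 GeV⁴ → 1/(ℏc)³ × (1 GeV in J)⁴ = 2.10 × 10³⁷ J/m³.
Convert the energy scale: 6.96 × 10³ MeV⁴ = 6.96 × 10⁻⁹ GeV⁴.
Result: 6.96 × 10⁻⁹ × 2.10 × 10³⁷ = 1.46 × 10²⁹ J/m³.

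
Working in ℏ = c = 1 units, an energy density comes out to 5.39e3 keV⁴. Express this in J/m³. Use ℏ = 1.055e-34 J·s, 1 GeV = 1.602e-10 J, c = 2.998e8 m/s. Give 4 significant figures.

[E]/[L]³ = [E]⁴/(ℏc)³; restore (ℏc)⁻³.
1 GeV⁴ → 1/(ℏc)³ × (1 GeV in J)⁴ = 2.082e37 J/m³.
Convert the energy scale: 5.39e3 keV⁴ = 5.39e-21 GeV⁴.
Result: 5.39e-21 × 2.082e37 = 1.122e17 J/m³.

1.122e17 J/m³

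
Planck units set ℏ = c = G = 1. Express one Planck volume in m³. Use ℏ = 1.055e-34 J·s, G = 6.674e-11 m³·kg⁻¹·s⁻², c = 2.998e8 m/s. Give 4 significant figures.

The unique combination of the constants set to 1 with dimensions of volume is V_P = (ℏG/c³)^(3/2).
  = √(1.784e-209)
  = 4.224e-105 m³

4.224e-105 m³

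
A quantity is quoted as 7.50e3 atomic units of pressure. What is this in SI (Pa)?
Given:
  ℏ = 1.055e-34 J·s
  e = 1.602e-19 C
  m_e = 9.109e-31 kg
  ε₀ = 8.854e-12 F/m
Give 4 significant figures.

One atomic unit of pressure: P_au = E_h/a₀³ = m_e⁴e¹⁰/((4πε₀)⁵ℏ⁸) = 2.929e13 Pa.
7.50e3 × 2.929e13 Pa = 2.197e17 Pa

2.197e17 Pa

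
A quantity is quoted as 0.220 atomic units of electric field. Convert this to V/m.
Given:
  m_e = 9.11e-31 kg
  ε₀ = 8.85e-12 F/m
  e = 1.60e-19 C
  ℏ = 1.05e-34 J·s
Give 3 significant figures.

One atomic unit of electric field: E_au = E_h/(e a₀) = m_e²e⁵/((4πε₀)³ℏ⁴) = 5.20e11 V/m.
0.220 × 5.20e11 V/m = 1.15e11 V/m

1.15e11 V/m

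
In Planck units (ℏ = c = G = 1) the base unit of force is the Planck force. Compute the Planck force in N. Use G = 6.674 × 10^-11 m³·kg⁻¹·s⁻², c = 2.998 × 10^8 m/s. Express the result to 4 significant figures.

F_P = c⁴/G
  = 8.078 × 10^33 / 6.674 × 10^-11
  = 1.210 × 10^44 N

1.210 × 10^44 N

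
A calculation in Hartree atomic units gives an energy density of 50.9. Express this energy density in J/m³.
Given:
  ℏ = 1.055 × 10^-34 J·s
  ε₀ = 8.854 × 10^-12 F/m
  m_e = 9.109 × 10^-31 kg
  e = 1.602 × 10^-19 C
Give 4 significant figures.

1.491 × 10^15 J/m³

One atomic unit of energy density: u_au = E_h/a₀³ = m_e⁴e¹⁰/((4πε₀)⁵ℏ⁸) = 2.929 × 10^13 J/m³.
50.9 × 2.929 × 10^13 J/m³ = 1.491 × 10^15 J/m³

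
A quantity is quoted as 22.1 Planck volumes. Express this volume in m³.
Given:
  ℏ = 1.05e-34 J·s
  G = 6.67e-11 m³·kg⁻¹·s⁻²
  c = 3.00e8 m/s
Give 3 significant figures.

9.23e-104 m³

One Planck volume: V_P = (ℏG/c³)^(3/2) = 4.18e-105 m³.
22.1 × 4.18e-105 m³ = 9.23e-104 m³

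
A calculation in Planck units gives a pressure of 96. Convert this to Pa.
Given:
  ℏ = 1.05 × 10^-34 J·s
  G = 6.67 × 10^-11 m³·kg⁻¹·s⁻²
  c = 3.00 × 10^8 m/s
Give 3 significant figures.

One Planck pressure: p_P = c⁷/(ℏG²) = 4.68 × 10^113 Pa.
96 × 4.68 × 10^113 Pa = 4.49 × 10^115 Pa

4.49 × 10^115 Pa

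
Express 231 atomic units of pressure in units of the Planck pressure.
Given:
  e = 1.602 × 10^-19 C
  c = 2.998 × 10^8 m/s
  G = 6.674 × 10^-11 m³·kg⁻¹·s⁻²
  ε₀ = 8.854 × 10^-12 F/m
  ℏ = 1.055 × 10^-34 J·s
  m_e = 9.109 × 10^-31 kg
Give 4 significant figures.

atomic unit of pressure: P_au = E_h/a₀³ = m_e⁴e¹⁰/((4πε₀)⁵ℏ⁸) = 2.929 × 10^13 Pa
Planck pressure: p_P = c⁷/(ℏG²) = 4.632 × 10^113 Pa
231 × 2.929 × 10^13 / 4.632 × 10^113 = 1.461 × 10^-98

1.461 × 10^-98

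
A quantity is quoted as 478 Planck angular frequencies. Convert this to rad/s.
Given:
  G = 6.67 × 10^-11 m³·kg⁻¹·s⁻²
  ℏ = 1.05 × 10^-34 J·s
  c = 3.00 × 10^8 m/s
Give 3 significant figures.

One Planck angular frequency: ω_P = √(c⁵/(ℏG)) = 1.86 × 10^43 rad/s.
478 × 1.86 × 10^43 rad/s = 8.90 × 10^45 rad/s

8.90 × 10^45 rad/s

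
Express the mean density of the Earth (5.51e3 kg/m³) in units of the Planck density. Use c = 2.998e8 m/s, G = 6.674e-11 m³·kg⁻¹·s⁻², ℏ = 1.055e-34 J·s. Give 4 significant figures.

Planck density: ρ_P = c⁵/(ℏG²) = 5.154e96 kg/m³.
5.51e3 / 5.154e96 = 1.069e-93

1.069e-93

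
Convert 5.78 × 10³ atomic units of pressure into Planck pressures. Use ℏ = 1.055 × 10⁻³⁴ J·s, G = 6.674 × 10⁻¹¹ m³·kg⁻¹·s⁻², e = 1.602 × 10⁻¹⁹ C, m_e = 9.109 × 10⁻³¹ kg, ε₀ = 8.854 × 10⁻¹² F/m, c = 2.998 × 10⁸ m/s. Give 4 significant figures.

3.655 × 10⁻⁹⁷

atomic unit of pressure: P_au = E_h/a₀³ = m_e⁴e¹⁰/((4πε₀)⁵ℏ⁸) = 2.929 × 10¹³ Pa
Planck pressure: p_P = c⁷/(ℏG²) = 4.632 × 10¹¹³ Pa
5.78 × 10³ × 2.929 × 10¹³ / 4.632 × 10¹¹³ = 3.655 × 10⁻⁹⁷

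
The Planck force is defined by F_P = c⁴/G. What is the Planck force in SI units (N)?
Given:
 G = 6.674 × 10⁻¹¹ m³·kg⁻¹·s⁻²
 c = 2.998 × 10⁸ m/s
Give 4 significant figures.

F_P = c⁴/G
  = 8.078 × 10³³ / 6.674 × 10⁻¹¹
  = 1.210 × 10⁴⁴ N

1.210 × 10⁴⁴ N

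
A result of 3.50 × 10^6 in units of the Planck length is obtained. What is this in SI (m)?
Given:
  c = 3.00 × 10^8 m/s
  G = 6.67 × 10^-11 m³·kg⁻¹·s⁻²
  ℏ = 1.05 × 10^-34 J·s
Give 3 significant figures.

5.64 × 10^-29 m

One Planck length: ℓ_P = √(ℏG/c³) = 1.61 × 10^-35 m.
3.50 × 10^6 × 1.61 × 10^-35 m = 5.64 × 10^-29 m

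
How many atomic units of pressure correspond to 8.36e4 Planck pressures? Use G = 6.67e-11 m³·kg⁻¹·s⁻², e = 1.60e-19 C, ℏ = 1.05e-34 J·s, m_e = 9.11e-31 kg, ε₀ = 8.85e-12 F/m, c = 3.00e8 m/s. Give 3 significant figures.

Planck pressure: p_P = c⁷/(ℏG²) = 4.68e113 Pa
atomic unit of pressure: P_au = E_h/a₀³ = m_e⁴e¹⁰/((4πε₀)⁵ℏ⁸) = 3.01e13 Pa
8.36e4 × 4.68e113 / 3.01e13 = 1.30e105

1.30e105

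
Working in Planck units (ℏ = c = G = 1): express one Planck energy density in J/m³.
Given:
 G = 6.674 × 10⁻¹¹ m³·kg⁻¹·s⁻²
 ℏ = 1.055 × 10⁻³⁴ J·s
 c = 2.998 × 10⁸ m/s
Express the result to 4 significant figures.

The unique combination of the constants set to 1 with dimensions of energy density is u_P = c⁷/(ℏG²).
  = 2.177 × 10⁵⁹ / 4.699 × 10⁻⁵⁵
  = 4.632 × 10¹¹³ J/m³

4.632 × 10¹¹³ J/m³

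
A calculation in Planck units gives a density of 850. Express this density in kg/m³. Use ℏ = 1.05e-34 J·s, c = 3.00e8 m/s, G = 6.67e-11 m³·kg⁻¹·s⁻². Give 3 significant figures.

4.42e99 kg/m³

One Planck density: ρ_P = c⁵/(ℏG²) = 5.20e96 kg/m³.
850 × 5.20e96 kg/m³ = 4.42e99 kg/m³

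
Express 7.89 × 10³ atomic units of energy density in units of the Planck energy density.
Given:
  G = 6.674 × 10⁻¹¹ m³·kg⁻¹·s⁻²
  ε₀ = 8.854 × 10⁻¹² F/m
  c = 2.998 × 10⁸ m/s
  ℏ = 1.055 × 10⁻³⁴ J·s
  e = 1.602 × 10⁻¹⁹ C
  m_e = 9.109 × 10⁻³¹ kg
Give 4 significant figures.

atomic unit of energy density: u_au = E_h/a₀³ = m_e⁴e¹⁰/((4πε₀)⁵ℏ⁸) = 2.929 × 10¹³ J/m³
Planck energy density: u_P = c⁷/(ℏG²) = 4.632 × 10¹¹³ J/m³
7.89 × 10³ × 2.929 × 10¹³ / 4.632 × 10¹¹³ = 4.989 × 10⁻⁹⁷

4.989 × 10⁻⁹⁷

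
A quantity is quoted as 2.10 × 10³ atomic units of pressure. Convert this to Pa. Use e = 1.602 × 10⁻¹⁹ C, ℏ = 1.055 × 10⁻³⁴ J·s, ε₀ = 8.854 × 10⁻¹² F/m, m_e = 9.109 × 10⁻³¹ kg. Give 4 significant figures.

6.151 × 10¹⁶ Pa

One atomic unit of pressure: P_au = E_h/a₀³ = m_e⁴e¹⁰/((4πε₀)⁵ℏ⁸) = 2.929 × 10¹³ Pa.
2.10 × 10³ × 2.929 × 10¹³ Pa = 6.151 × 10¹⁶ Pa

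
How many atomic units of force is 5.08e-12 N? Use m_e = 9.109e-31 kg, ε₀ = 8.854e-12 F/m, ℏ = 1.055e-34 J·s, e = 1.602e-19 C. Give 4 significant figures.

atomic unit of force: F_au = E_h/a₀ = m_e²e⁶/((4πε₀)³ℏ⁴) = 8.220e-8 N.
5.08e-12 / 8.220e-8 = 6.180e-5

6.180e-5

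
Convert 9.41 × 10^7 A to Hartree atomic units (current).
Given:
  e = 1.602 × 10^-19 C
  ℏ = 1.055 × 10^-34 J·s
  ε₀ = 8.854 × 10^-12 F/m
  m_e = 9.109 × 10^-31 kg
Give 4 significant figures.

1.423 × 10^10

atomic unit of electric current: I_au = e E_h/ℏ = m_e e⁵/((4πε₀)²ℏ³) = 6.612 × 10^-3 A.
9.41 × 10^7 / 6.612 × 10^-3 = 1.423 × 10^10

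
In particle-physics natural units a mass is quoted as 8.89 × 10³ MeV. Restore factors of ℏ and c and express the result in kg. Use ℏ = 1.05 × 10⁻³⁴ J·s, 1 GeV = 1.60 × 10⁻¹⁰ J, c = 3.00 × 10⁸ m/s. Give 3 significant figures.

Mass is [E]/c²; divide by c².
1 GeV → 1/c² × (1 GeV in J) = 1.78 × 10⁻²⁷ kg.
Convert the energy scale: 8.89 × 10³ MeV = 8.89 GeV.
Result: 8.89 × 1.78 × 10⁻²⁷ = 1.58 × 10⁻²⁶ kg.

1.58 × 10⁻²⁶ kg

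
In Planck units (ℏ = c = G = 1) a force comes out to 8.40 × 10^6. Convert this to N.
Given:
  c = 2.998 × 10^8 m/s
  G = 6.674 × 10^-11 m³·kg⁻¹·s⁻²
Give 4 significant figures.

1.017 × 10^51 N

One Planck force: F_P = c⁴/G = 1.210 × 10^44 N.
8.40 × 10^6 × 1.210 × 10^44 N = 1.017 × 10^51 N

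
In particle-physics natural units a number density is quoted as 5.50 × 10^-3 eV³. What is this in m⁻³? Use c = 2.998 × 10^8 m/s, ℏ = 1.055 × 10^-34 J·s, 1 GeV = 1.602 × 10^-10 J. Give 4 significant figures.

7.147 × 10^17 m⁻³

Number density is [L]⁻³ = [E]³/(ℏc)³.
1 GeV³ → 1/(ℏc)³ × (1 GeV in J)³ = 1.299 × 10^47 m⁻³.
Convert the energy scale: 5.50 × 10^-3 eV³ = 5.50 × 10^-30 GeV³.
Result: 5.50 × 10^-30 × 1.299 × 10^47 = 7.147 × 10^17 m⁻³.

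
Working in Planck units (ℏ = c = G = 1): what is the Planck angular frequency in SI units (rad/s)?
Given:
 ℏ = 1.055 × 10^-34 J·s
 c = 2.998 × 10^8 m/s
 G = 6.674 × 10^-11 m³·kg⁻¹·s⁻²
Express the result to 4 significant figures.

1.855 × 10^43 rad/s

From ℏ = c = G = 1 the angular frequency scale is ω_P = √(c⁵/(ℏG)).
  = √(3.440 × 10^86)
  = 1.855 × 10^43 rad/s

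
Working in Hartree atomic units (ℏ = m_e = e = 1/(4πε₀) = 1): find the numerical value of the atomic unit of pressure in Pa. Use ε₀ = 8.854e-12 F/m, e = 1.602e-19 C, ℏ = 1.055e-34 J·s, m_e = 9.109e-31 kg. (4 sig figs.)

2.929e13 Pa

Dimensional analysis gives P_au = E_h/a₀³ = m_e⁴e¹⁰/((4πε₀)⁵ℏ⁸).
E_h = 4.354e-18 J
a₀ = 5.297e-11 m
E_h/a₀³ = 2.929e13 Pa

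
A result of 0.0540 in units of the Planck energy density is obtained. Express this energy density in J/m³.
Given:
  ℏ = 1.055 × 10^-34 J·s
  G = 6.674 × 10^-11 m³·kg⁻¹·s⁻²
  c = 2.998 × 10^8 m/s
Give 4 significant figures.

2.501 × 10^112 J/m³

One Planck energy density: u_P = c⁷/(ℏG²) = 4.632 × 10^113 J/m³.
0.0540 × 4.632 × 10^113 J/m³ = 2.501 × 10^112 J/m³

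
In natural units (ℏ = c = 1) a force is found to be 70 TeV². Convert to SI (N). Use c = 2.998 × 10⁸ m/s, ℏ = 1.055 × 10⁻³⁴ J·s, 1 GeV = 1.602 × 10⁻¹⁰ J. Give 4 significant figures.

5.680 × 10¹³ N

Force is [E]/[L] = [E]²/(ℏc); restore (ℏc)⁻¹.
1 GeV² → 1/(ℏc) × (1 GeV in J)² = 8.114 × 10⁵ N.
Convert the energy scale: 70 TeV² = 7.00 × 10⁷ GeV².
Result: 7.00 × 10⁷ × 8.114 × 10⁵ = 5.680 × 10¹³ N.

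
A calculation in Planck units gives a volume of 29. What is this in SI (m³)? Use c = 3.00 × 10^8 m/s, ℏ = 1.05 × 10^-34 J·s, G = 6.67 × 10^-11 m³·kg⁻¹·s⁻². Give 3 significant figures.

One Planck volume: V_P = (ℏG/c³)^(3/2) = 4.18 × 10^-105 m³.
29 × 4.18 × 10^-105 m³ = 1.21 × 10^-103 m³

1.21 × 10^-103 m³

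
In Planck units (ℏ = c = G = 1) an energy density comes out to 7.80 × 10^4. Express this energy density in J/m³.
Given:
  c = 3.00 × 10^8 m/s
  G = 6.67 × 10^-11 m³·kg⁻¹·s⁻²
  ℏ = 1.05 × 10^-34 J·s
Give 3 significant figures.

One Planck energy density: u_P = c⁷/(ℏG²) = 4.68 × 10^113 J/m³.
7.80 × 10^4 × 4.68 × 10^113 J/m³ = 3.65 × 10^118 J/m³

3.65 × 10^118 J/m³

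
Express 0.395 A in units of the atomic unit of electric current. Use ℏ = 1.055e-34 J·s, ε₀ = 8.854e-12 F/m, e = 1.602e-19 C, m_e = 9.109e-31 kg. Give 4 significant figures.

59.74

atomic unit of electric current: I_au = e E_h/ℏ = m_e e⁵/((4πε₀)²ℏ³) = 6.612e-3 A.
0.395 / 6.612e-3 = 59.74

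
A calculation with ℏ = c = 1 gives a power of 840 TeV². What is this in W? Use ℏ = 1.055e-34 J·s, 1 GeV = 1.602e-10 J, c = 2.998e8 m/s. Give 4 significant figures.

2.043e23 W

Power is [E]/[T] = [E]²/ℏ.
1 GeV² → 1/ℏ × (1 GeV in J)² = 2.433e14 W.
Convert the energy scale: 840 TeV² = 8.40e8 GeV².
Result: 8.40e8 × 2.433e14 = 2.043e23 W.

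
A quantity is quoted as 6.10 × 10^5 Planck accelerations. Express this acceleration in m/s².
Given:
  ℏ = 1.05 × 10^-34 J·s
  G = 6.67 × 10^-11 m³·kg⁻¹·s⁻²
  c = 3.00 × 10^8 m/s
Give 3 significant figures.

One Planck acceleration: a_P = √(c⁷/(ℏG)) = 5.59 × 10^51 m/s².
6.10 × 10^5 × 5.59 × 10^51 m/s² = 3.41 × 10^57 m/s²

3.41 × 10^57 m/s²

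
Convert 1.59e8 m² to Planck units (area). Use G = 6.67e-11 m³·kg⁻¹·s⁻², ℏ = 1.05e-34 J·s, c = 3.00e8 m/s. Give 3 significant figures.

6.13e77

Planck area: A_P = ℏG/c³ = 2.59e-70 m².
1.59e8 / 2.59e-70 = 6.13e77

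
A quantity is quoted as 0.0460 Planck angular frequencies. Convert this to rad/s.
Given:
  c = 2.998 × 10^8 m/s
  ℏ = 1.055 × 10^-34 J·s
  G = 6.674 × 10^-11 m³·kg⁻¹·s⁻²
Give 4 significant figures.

8.531 × 10^41 rad/s

One Planck angular frequency: ω_P = √(c⁵/(ℏG)) = 1.855 × 10^43 rad/s.
0.0460 × 1.855 × 10^43 rad/s = 8.531 × 10^41 rad/s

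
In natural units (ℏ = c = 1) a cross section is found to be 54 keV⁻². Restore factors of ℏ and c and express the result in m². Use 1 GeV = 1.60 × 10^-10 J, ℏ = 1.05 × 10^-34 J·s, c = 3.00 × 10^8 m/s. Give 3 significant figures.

2.09 × 10^-18 m²

Area is [L]² = [E]⁻²·(ℏc)²; restore (ℏc)².
1 GeV⁻² → (ℏc)² × (1 GeV in J)⁻² = 3.88 × 10^-32 m².
Convert the energy scale: 54 keV⁻² = 5.40 × 10^13 GeV⁻².
Result: 5.40 × 10^13 × 3.88 × 10^-32 = 2.09 × 10^-18 m².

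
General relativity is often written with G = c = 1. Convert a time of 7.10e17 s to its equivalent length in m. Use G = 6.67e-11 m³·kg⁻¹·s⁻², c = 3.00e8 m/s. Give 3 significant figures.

Time → length via c.
7.10e17 s × (c) = 2.13e26 m

2.13e26 m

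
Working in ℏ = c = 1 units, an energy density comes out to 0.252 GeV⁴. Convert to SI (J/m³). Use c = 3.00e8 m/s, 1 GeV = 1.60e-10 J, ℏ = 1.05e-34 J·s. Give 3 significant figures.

[E]/[L]³ = [E]⁴/(ℏc)³; restore (ℏc)⁻³.
1 GeV⁴ → 1/(ℏc)³ × (1 GeV in J)⁴ = 2.10e37 J/m³.
Result: 0.252 × 2.10e37 = 5.28e36 J/m³.

5.28e36 J/m³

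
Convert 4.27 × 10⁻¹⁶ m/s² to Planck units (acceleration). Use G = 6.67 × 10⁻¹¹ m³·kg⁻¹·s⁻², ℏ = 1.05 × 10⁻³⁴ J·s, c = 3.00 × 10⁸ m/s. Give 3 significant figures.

7.64 × 10⁻⁶⁸

Planck acceleration: a_P = √(c⁷/(ℏG)) = 5.59 × 10⁵¹ m/s².
4.27 × 10⁻¹⁶ / 5.59 × 10⁵¹ = 7.64 × 10⁻⁶⁸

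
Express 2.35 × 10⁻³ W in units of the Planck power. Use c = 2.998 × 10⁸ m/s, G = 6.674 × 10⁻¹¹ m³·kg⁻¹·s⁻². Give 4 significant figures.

Planck power: P_P = c⁵/G = 3.629 × 10⁵² W.
2.35 × 10⁻³ / 3.629 × 10⁵² = 6.476 × 10⁻⁵⁶

6.476 × 10⁻⁵⁶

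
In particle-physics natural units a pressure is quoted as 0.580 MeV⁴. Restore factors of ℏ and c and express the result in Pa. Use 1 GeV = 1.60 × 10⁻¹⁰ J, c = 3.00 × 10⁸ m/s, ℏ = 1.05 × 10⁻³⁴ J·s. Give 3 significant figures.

Pressure is [E]/[L]³ = [E]⁴/(ℏc)³.
1 GeV⁴ → 1/(ℏc)³ × (1 GeV in J)⁴ = 2.10 × 10³⁷ Pa.
Convert the energy scale: 0.580 MeV⁴ = 5.80 × 10⁻¹³ GeV⁴.
Result: 5.80 × 10⁻¹³ × 2.10 × 10³⁷ = 1.22 × 10²⁵ Pa.

1.22 × 10²⁵ Pa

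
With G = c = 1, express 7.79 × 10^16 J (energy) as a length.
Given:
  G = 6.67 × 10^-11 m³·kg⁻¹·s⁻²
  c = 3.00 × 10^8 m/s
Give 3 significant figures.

Energy → length via G/c⁴.
7.79 × 10^16 J × (G/c⁴) = 6.41 × 10^-28 m

6.41 × 10^-28 m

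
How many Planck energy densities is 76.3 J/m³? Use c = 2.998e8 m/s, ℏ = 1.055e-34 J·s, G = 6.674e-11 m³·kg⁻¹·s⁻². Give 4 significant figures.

Planck energy density: u_P = c⁷/(ℏG²) = 4.632e113 J/m³.
76.3 / 4.632e113 = 1.647e-112

1.647e-112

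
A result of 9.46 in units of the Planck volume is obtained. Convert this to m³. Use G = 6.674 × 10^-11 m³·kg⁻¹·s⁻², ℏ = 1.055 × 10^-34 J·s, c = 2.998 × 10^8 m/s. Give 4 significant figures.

One Planck volume: V_P = (ℏG/c³)^(3/2) = 4.224 × 10^-105 m³.
9.46 × 4.224 × 10^-105 m³ = 3.996 × 10^-104 m³

3.996 × 10^-104 m³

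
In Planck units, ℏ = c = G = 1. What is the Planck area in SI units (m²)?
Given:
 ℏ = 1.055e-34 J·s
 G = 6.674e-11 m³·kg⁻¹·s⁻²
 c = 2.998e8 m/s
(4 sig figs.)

2.613e-70 m²

From ℏ = c = G = 1 the area scale is A_P = ℏG/c³.
  = 7.041e-45 / 2.695e25
  = 2.613e-70 m²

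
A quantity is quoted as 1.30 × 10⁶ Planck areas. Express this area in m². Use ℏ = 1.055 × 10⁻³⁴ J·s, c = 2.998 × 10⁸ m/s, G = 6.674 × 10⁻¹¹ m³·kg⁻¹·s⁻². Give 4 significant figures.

One Planck area: A_P = ℏG/c³ = 2.613 × 10⁻⁷⁰ m².
1.30 × 10⁶ × 2.613 × 10⁻⁷⁰ m² = 3.397 × 10⁻⁶⁴ m²

3.397 × 10⁻⁶⁴ m²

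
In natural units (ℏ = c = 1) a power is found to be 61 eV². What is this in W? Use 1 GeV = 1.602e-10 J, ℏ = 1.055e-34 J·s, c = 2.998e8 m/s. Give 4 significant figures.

0.01484 W

Power is [E]/[T] = [E]²/ℏ.
1 GeV² → 1/ℏ × (1 GeV in J)² = 2.433e14 W.
Convert the energy scale: 61 eV² = 6.10e-17 GeV².
Result: 6.10e-17 × 2.433e14 = 0.01484 W.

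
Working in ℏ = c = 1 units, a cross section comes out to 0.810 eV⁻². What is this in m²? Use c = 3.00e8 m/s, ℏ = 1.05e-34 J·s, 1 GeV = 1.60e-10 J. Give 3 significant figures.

Area is [L]² = [E]⁻²·(ℏc)²; restore (ℏc)².
1 GeV⁻² → (ℏc)² × (1 GeV in J)⁻² = 3.88e-32 m².
Convert the energy scale: 0.810 eV⁻² = 8.10e17 GeV⁻².
Result: 8.10e17 × 3.88e-32 = 3.14e-14 m².

3.14e-14 m²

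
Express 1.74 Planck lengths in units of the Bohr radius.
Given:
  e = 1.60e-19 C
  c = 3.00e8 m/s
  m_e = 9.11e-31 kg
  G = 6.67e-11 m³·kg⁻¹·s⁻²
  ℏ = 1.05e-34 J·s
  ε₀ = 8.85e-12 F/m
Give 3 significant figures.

Planck length: ℓ_P = √(ℏG/c³) = 1.61e-35 m
Bohr radius: a₀ = 4πε₀ℏ²/(m_e e²) = 5.26e-11 m
1.74 × 1.61e-35 / 5.26e-11 = 5.33e-25

5.33e-25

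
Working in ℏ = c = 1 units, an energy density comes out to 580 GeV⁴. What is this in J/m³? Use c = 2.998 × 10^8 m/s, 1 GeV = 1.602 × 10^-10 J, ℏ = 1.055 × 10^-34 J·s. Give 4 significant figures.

[E]/[L]³ = [E]⁴/(ℏc)³; restore (ℏc)⁻³.
1 GeV⁴ → 1/(ℏc)³ × (1 GeV in J)⁴ = 2.082 × 10^37 J/m³.
Result: 580 × 2.082 × 10^37 = 1.207 × 10^40 J/m³.

1.207 × 10^40 J/m³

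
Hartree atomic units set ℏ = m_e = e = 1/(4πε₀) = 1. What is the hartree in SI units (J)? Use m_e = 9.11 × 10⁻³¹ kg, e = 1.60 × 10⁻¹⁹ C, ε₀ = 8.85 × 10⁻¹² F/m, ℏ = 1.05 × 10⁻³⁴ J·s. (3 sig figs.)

From ℏ = m_e = e = 1/(4πε₀) = 1 the energy scale is E_h = m_e e⁴/(4πε₀ℏ)².
  = 5.97 × 10⁻¹⁰⁶ / 1.36 × 10⁻⁸⁸
  = 4.38 × 10⁻¹⁸ J

4.38 × 10⁻¹⁸ J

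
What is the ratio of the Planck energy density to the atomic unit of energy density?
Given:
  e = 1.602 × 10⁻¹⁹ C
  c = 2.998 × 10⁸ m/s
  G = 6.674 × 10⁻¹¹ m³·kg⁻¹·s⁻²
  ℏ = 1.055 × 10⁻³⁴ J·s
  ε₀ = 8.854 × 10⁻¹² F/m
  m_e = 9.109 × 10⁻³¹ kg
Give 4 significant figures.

1.581 × 10¹⁰⁰

Planck energy density: u_P = c⁷/(ℏG²) = 4.632 × 10¹¹³ J/m³
atomic unit of energy density: u_au = E_h/a₀³ = m_e⁴e¹⁰/((4πε₀)⁵ℏ⁸) = 2.929 × 10¹³ J/m³
ratio = 4.632 × 10¹¹³ / 2.929 × 10¹³ = 1.581 × 10¹⁰⁰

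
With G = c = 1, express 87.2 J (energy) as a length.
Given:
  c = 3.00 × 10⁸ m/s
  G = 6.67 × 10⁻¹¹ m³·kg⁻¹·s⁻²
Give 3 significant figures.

7.18 × 10⁻⁴³ m

Energy → length via G/c⁴.
87.2 J × (G/c⁴) = 7.18 × 10⁻⁴³ m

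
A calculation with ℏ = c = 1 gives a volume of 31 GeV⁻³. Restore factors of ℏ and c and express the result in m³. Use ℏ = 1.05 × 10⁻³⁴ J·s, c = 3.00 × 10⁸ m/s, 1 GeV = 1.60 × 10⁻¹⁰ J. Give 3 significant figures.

Volume is [L]³ = [E]⁻³·(ℏc)³.
1 GeV⁻³ → (ℏc)³ × (1 GeV in J)⁻³ = 7.63 × 10⁻⁴⁸ m³.
Result: 31 × 7.63 × 10⁻⁴⁸ = 2.37 × 10⁻⁴⁶ m³.

2.37 × 10⁻⁴⁶ m³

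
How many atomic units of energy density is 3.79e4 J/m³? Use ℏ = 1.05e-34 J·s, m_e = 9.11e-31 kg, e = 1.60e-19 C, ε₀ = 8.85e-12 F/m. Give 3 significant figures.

atomic unit of energy density: u_au = E_h/a₀³ = m_e⁴e¹⁰/((4πε₀)⁵ℏ⁸) = 3.01e13 J/m³.
3.79e4 / 3.01e13 = 1.26e-9

1.26e-9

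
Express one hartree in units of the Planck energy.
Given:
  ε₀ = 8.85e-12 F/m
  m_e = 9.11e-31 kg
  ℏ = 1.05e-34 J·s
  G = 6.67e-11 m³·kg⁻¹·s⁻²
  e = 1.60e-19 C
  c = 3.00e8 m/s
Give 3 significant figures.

2.24e-27

hartree: E_h = m_e e⁴/(4πε₀ℏ)² = 4.38e-18 J
Planck energy: E_P = √(ℏc⁵/G) = 1.96e9 J
ratio = 4.38e-18 / 1.96e9 = 2.24e-27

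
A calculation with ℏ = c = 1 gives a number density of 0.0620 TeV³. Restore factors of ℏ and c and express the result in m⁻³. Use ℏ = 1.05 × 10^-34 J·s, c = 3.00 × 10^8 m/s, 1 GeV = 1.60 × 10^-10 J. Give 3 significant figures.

Number density is [L]⁻³ = [E]³/(ℏc)³.
1 GeV³ → 1/(ℏc)³ × (1 GeV in J)³ = 1.31 × 10^47 m⁻³.
Convert the energy scale: 0.0620 TeV³ = 6.20 × 10^7 GeV³.
Result: 6.20 × 10^7 × 1.31 × 10^47 = 8.12 × 10^54 m⁻³.

8.12 × 10^54 m⁻³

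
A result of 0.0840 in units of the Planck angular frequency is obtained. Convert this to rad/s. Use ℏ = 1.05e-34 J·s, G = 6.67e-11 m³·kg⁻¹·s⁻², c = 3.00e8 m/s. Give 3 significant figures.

One Planck angular frequency: ω_P = √(c⁵/(ℏG)) = 1.86e43 rad/s.
0.0840 × 1.86e43 rad/s = 1.56e42 rad/s

1.56e42 rad/s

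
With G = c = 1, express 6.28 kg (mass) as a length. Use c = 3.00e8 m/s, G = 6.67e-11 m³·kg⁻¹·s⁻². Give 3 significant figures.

4.65e-27 m

In G = c = 1 units mass has dimensions of length; the conversion factor is G/c².
6.28 kg × (G/c²) = 4.65e-27 m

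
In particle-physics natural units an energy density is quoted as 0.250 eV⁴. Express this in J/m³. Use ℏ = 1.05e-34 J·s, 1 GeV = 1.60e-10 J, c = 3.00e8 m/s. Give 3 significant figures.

5.24 J/m³

[E]/[L]³ = [E]⁴/(ℏc)³; restore (ℏc)⁻³.
1 GeV⁴ → 1/(ℏc)³ × (1 GeV in J)⁴ = 2.10e37 J/m³.
Convert the energy scale: 0.250 eV⁴ = 2.50e-37 GeV⁴.
Result: 2.50e-37 × 2.10e37 = 5.24 J/m³.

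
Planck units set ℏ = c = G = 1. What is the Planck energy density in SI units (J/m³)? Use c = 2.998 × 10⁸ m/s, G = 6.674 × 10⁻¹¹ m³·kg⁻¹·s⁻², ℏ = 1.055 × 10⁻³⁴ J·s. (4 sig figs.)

4.632 × 10¹¹³ J/m³

Dimensional analysis gives u_P = c⁷/(ℏG²).
  = 2.177 × 10⁵⁹ / 4.699 × 10⁻⁵⁵
  = 4.632 × 10¹¹³ J/m³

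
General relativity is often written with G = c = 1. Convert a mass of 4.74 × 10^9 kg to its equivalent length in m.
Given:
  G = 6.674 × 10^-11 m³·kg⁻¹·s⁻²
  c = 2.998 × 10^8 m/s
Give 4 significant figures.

In G = c = 1 units mass has dimensions of length; the conversion factor is G/c².
4.74 × 10^9 kg × (G/c²) = 3.520 × 10^-18 m

3.520 × 10^-18 m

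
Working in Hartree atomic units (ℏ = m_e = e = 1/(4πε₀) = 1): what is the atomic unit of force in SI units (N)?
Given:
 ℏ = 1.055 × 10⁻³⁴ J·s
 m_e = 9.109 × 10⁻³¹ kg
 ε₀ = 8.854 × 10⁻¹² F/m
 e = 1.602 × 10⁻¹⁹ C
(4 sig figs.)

From ℏ = m_e = e = 1/(4πε₀) = 1 the force scale is F_au = E_h/a₀ = m_e²e⁶/((4πε₀)³ℏ⁴).
E_h = 4.354 × 10⁻¹⁸ J
a₀ = 5.297 × 10⁻¹¹ m
E_h/a₀ = 8.220 × 10⁻⁸ N

8.220 × 10⁻⁸ N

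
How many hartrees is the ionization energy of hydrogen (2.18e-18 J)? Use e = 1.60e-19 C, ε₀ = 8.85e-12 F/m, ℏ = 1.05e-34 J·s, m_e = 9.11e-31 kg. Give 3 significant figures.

0.498

hartree: E_h = m_e e⁴/(4πε₀ℏ)² = 4.38e-18 J.
2.18e-18 / 4.38e-18 = 0.498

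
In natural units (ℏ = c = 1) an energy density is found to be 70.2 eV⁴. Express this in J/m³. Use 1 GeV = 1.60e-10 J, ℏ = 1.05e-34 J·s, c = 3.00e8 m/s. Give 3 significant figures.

1.47e3 J/m³

[E]/[L]³ = [E]⁴/(ℏc)³; restore (ℏc)⁻³.
1 GeV⁴ → 1/(ℏc)³ × (1 GeV in J)⁴ = 2.10e37 J/m³.
Convert the energy scale: 70.2 eV⁴ = 7.02e-35 GeV⁴.
Result: 7.02e-35 × 2.10e37 = 1.47e3 J/m³.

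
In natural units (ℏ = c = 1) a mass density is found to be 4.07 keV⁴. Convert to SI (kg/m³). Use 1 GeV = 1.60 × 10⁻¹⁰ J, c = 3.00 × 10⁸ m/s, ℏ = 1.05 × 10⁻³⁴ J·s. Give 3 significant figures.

Mass density is [E]/(c²[L]³) = [E]⁴/(ℏ³c⁵).
1 GeV⁴ → 1/(ℏ³c⁵) × (1 GeV in J)⁴ = 2.33 × 10²⁰ kg/m³.
Convert the energy scale: 4.07 keV⁴ = 4.07 × 10⁻²⁴ GeV⁴.
Result: 4.07 × 10⁻²⁴ × 2.33 × 10²⁰ = 9.48 × 10⁻⁴ kg/m³.

9.48 × 10⁻⁴ kg/m³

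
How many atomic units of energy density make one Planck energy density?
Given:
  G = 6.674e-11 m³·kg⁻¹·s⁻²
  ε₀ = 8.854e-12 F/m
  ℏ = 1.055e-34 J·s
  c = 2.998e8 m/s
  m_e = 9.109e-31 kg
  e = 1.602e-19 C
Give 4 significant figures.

1.581e100

Planck energy density: u_P = c⁷/(ℏG²) = 4.632e113 J/m³
atomic unit of energy density: u_au = E_h/a₀³ = m_e⁴e¹⁰/((4πε₀)⁵ℏ⁸) = 2.929e13 J/m³
ratio = 4.632e113 / 2.929e13 = 1.581e100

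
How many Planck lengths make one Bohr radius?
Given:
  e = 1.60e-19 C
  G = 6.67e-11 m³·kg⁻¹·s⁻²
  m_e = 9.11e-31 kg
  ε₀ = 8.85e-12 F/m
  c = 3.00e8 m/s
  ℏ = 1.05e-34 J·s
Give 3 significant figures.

Bohr radius: a₀ = 4πε₀ℏ²/(m_e e²) = 5.26e-11 m
Planck length: ℓ_P = √(ℏG/c³) = 1.61e-35 m
ratio = 5.26e-11 / 1.61e-35 = 3.26e24

3.26e24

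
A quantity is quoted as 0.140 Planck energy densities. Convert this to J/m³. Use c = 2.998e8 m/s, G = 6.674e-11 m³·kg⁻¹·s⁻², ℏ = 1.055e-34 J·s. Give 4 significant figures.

6.485e112 J/m³

One Planck energy density: u_P = c⁷/(ℏG²) = 4.632e113 J/m³.
0.140 × 4.632e113 J/m³ = 6.485e112 J/m³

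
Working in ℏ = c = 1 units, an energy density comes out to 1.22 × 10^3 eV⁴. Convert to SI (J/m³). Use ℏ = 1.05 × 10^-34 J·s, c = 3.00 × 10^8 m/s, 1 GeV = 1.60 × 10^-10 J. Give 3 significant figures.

2.56 × 10^4 J/m³

[E]/[L]³ = [E]⁴/(ℏc)³; restore (ℏc)⁻³.
1 GeV⁴ → 1/(ℏc)³ × (1 GeV in J)⁴ = 2.10 × 10^37 J/m³.
Convert the energy scale: 1.22 × 10^3 eV⁴ = 1.22 × 10^-33 GeV⁴.
Result: 1.22 × 10^-33 × 2.10 × 10^37 = 2.56 × 10^4 J/m³.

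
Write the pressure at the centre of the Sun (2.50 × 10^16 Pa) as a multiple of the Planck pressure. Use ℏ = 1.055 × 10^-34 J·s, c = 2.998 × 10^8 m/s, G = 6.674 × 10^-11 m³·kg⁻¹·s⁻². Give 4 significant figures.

Planck pressure: p_P = c⁷/(ℏG²) = 4.632 × 10^113 Pa.
2.50 × 10^16 / 4.632 × 10^113 = 5.397 × 10^-98

5.397 × 10^-98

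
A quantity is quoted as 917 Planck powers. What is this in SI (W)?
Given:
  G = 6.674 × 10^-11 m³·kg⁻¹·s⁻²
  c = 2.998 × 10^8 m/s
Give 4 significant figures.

One Planck power: P_P = c⁵/G = 3.629 × 10^52 W.
917 × 3.629 × 10^52 W = 3.328 × 10^55 W

3.328 × 10^55 W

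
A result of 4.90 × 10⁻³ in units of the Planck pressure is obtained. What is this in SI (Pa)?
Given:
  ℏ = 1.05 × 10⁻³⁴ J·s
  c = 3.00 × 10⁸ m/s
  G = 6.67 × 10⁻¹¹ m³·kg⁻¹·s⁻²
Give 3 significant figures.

2.29 × 10¹¹¹ Pa

One Planck pressure: p_P = c⁷/(ℏG²) = 4.68 × 10¹¹³ Pa.
4.90 × 10⁻³ × 4.68 × 10¹¹³ Pa = 2.29 × 10¹¹¹ Pa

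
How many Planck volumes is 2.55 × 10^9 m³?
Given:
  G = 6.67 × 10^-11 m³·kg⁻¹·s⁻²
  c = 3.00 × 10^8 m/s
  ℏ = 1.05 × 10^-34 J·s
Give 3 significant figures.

6.10 × 10^113

Planck volume: V_P = (ℏG/c³)^(3/2) = 4.18 × 10^-105 m³.
2.55 × 10^9 / 4.18 × 10^-105 = 6.10 × 10^113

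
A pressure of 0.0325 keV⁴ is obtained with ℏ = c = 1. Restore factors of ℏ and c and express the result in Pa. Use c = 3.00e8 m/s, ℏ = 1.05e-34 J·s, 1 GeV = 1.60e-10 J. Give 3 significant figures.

6.81e11 Pa

Pressure is [E]/[L]³ = [E]⁴/(ℏc)³.
1 GeV⁴ → 1/(ℏc)³ × (1 GeV in J)⁴ = 2.10e37 Pa.
Convert the energy scale: 0.0325 keV⁴ = 3.25e-26 GeV⁴.
Result: 3.25e-26 × 2.10e37 = 6.81e11 Pa.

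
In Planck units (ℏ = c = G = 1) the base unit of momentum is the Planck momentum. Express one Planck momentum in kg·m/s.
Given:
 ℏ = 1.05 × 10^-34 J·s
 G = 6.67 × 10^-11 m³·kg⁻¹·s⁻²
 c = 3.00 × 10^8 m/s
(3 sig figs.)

6.52 kg·m/s

p_P = √(ℏc³/G)
  = √(42.5)
  = 6.52 kg·m/s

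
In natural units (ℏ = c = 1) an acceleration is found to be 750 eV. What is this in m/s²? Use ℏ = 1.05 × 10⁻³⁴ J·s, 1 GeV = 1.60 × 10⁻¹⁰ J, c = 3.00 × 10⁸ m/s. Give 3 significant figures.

3.43 × 10²⁶ m/s²

Acceleration is [L]/[T]² = c·[E]/ℏ.
1 GeV → c/ℏ × (1 GeV in J) = 4.57 × 10³² m/s².
Convert the energy scale: 750 eV = 7.50 × 10⁻⁷ GeV.
Result: 7.50 × 10⁻⁷ × 4.57 × 10³² = 3.43 × 10²⁶ m/s².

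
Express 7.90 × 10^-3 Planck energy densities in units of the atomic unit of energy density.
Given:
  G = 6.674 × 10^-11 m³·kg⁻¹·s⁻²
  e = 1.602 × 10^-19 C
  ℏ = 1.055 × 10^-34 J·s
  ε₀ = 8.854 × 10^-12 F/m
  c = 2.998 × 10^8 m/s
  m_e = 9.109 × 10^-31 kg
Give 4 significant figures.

1.249 × 10^98

Planck energy density: u_P = c⁷/(ℏG²) = 4.632 × 10^113 J/m³
atomic unit of energy density: u_au = E_h/a₀³ = m_e⁴e¹⁰/((4πε₀)⁵ℏ⁸) = 2.929 × 10^13 J/m³
7.90 × 10^-3 × 4.632 × 10^113 / 2.929 × 10^13 = 1.249 × 10^98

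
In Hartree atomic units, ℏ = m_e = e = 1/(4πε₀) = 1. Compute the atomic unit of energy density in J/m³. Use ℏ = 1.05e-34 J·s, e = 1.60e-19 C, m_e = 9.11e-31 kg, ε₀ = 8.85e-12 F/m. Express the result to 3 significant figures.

3.01e13 J/m³

The unique combination of the constants set to 1 with dimensions of energy density is u_au = E_h/a₀³ = m_e⁴e¹⁰/((4πε₀)⁵ℏ⁸).
E_h = 4.38e-18 J
a₀ = 5.26e-11 m
E_h/a₀³ = 3.01e13 J/m³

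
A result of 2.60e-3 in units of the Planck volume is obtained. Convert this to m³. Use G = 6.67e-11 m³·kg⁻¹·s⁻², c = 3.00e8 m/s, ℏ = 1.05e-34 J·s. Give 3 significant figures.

One Planck volume: V_P = (ℏG/c³)^(3/2) = 4.18e-105 m³.
2.60e-3 × 4.18e-105 m³ = 1.09e-107 m³

1.09e-107 m³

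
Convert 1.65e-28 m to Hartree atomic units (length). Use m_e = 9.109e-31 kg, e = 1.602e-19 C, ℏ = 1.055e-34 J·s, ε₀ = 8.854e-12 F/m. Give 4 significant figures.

3.115e-18

Bohr radius: a₀ = 4πε₀ℏ²/(m_e e²) = 5.297e-11 m.
1.65e-28 / 5.297e-11 = 3.115e-18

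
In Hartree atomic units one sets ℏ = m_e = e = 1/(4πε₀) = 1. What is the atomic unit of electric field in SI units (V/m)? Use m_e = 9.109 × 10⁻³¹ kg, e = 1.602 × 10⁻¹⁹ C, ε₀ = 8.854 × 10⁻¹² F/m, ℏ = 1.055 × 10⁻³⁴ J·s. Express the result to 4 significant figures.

E_au = E_h/(e a₀) = m_e²e⁵/((4πε₀)³ℏ⁴)
E_h = 4.354 × 10⁻¹⁸ J
a₀ = 5.297 × 10⁻¹¹ m
E_h/(e·a₀) = 5.131 × 10¹¹ V/m

5.131 × 10¹¹ V/m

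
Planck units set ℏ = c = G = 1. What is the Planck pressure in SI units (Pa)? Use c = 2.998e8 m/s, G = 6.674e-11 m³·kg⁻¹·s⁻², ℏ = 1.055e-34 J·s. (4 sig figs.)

4.632e113 Pa

From ℏ = c = G = 1 the pressure scale is p_P = c⁷/(ℏG²).
  = 2.177e59 / 4.699e-55
  = 4.632e113 Pa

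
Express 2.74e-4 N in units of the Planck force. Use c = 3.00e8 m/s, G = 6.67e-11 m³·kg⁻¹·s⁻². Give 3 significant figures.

Planck force: F_P = c⁴/G = 1.21e44 N.
2.74e-4 / 1.21e44 = 2.26e-48

2.26e-48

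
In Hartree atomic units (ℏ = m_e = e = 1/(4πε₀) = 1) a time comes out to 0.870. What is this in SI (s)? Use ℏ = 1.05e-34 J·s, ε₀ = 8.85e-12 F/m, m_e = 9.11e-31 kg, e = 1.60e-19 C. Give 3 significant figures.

2.09e-17 s

One atomic unit of time: τ_au = (4πε₀)²ℏ³/(m_e e⁴) = 2.40e-17 s.
0.870 × 2.40e-17 s = 2.09e-17 s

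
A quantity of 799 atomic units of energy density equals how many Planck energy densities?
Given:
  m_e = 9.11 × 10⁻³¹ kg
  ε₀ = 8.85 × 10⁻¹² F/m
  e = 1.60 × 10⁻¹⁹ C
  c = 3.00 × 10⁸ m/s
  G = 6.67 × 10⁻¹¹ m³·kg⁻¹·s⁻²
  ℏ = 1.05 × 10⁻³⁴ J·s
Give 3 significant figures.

atomic unit of energy density: u_au = E_h/a₀³ = m_e⁴e¹⁰/((4πε₀)⁵ℏ⁸) = 3.01 × 10¹³ J/m³
Planck energy density: u_P = c⁷/(ℏG²) = 4.68 × 10¹¹³ J/m³
799 × 3.01 × 10¹³ / 4.68 × 10¹¹³ = 5.14 × 10⁻⁹⁸

5.14 × 10⁻⁹⁸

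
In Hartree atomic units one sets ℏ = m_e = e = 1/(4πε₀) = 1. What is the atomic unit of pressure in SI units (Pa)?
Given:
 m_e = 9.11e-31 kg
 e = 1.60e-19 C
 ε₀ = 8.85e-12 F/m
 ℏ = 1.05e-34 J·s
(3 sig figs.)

3.01e13 Pa

P_au = E_h/a₀³ = m_e⁴e¹⁰/((4πε₀)⁵ℏ⁸)
E_h = 4.38e-18 J
a₀ = 5.26e-11 m
E_h/a₀³ = 3.01e13 Pa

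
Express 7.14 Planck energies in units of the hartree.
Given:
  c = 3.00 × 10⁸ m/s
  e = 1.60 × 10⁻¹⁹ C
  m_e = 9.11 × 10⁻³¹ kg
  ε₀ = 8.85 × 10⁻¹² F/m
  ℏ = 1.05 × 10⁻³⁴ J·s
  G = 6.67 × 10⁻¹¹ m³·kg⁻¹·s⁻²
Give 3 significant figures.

Planck energy: E_P = √(ℏc⁵/G) = 1.96 × 10⁹ J
hartree: E_h = m_e e⁴/(4πε₀ℏ)² = 4.38 × 10⁻¹⁸ J
7.14 × 1.96 × 10⁹ / 4.38 × 10⁻¹⁸ = 3.19 × 10²⁷

3.19 × 10²⁷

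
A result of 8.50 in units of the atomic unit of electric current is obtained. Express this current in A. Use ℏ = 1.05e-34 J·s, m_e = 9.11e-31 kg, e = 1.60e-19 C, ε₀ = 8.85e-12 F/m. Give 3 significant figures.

0.0567 A

One atomic unit of electric current: I_au = e E_h/ℏ = m_e e⁵/((4πε₀)²ℏ³) = 6.67e-3 A.
8.50 × 6.67e-3 A = 0.0567 A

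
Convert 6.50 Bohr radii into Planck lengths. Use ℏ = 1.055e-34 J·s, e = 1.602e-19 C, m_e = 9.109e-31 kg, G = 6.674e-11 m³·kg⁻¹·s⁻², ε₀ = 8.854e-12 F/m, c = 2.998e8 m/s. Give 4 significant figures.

2.130e25

Bohr radius: a₀ = 4πε₀ℏ²/(m_e e²) = 5.297e-11 m
Planck length: ℓ_P = √(ℏG/c³) = 1.616e-35 m
6.50 × 5.297e-11 / 1.616e-35 = 2.130e25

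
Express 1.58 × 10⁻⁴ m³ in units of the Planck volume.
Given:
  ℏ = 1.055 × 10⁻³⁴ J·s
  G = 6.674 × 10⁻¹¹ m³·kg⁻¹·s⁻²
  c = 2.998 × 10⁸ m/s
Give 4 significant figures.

3.741 × 10¹⁰⁰

Planck volume: V_P = (ℏG/c³)^(3/2) = 4.224 × 10⁻¹⁰⁵ m³.
1.58 × 10⁻⁴ / 4.224 × 10⁻¹⁰⁵ = 3.741 × 10¹⁰⁰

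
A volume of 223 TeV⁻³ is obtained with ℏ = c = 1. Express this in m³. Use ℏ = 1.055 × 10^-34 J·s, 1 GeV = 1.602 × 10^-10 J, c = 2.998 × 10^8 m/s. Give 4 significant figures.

Volume is [L]³ = [E]⁻³·(ℏc)³.
1 GeV⁻³ → (ℏc)³ × (1 GeV in J)⁻³ = 7.696 × 10^-48 m³.
Convert the energy scale: 223 TeV⁻³ = 2.23 × 10^-7 GeV⁻³.
Result: 2.23 × 10^-7 × 7.696 × 10^-48 = 1.716 × 10^-54 m³.

1.716 × 10^-54 m³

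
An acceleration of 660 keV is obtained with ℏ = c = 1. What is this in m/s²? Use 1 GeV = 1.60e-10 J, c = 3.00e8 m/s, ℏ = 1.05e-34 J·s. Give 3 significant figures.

3.02e29 m/s²

Acceleration is [L]/[T]² = c·[E]/ℏ.
1 GeV → c/ℏ × (1 GeV in J) = 4.57e32 m/s².
Convert the energy scale: 660 keV = 6.60e-4 GeV.
Result: 6.60e-4 × 4.57e32 = 3.02e29 m/s².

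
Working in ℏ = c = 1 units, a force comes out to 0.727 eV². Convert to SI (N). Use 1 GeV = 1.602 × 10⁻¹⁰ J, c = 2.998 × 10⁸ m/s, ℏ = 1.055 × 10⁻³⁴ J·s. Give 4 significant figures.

Force is [E]/[L] = [E]²/(ℏc); restore (ℏc)⁻¹.
1 GeV² → 1/(ℏc) × (1 GeV in J)² = 8.114 × 10⁵ N.
Convert the energy scale: 0.727 eV² = 7.27 × 10⁻¹⁹ GeV².
Result: 7.27 × 10⁻¹⁹ × 8.114 × 10⁵ = 5.899 × 10⁻¹³ N.

5.899 × 10⁻¹³ N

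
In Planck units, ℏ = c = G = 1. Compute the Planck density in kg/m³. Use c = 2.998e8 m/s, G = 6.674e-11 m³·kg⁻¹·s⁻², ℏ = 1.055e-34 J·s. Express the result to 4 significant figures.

The unique combination of the constants set to 1 with dimensions of density is ρ_P = c⁵/(ℏG²).
  = 2.422e42 / 4.699e-55
  = 5.154e96 kg/m³

5.154e96 kg/m³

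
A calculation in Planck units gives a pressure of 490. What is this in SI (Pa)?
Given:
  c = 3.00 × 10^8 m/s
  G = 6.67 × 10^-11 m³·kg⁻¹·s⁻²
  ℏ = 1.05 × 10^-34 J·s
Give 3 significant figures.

2.29 × 10^116 Pa

One Planck pressure: p_P = c⁷/(ℏG²) = 4.68 × 10^113 Pa.
490 × 4.68 × 10^113 Pa = 2.29 × 10^116 Pa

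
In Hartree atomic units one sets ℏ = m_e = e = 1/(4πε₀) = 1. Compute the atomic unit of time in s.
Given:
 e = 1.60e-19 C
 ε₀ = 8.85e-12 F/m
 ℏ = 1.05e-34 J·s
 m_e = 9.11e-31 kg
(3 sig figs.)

2.40e-17 s

τ_au = (4πε₀)²ℏ³/(m_e e⁴)
E_h = 4.38e-18 J
ℏ/E_h = 2.40e-17 s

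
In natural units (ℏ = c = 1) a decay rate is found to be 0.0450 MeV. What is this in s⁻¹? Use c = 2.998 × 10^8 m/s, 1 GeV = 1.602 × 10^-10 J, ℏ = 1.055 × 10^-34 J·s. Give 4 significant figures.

A rate is [E]/ℏ; divide by ℏ.
1 GeV → 1/ℏ × (1 GeV in J) = 1.518 × 10^24 s⁻¹.
Convert the energy scale: 0.0450 MeV = 4.50 × 10^-5 GeV.
Result: 4.50 × 10^-5 × 1.518 × 10^24 = 6.833 × 10^19 s⁻¹.

6.833 × 10^19 s⁻¹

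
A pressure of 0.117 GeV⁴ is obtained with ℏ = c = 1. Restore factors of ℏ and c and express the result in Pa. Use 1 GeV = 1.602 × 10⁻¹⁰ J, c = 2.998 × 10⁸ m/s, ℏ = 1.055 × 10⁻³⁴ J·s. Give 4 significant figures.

Pressure is [E]/[L]³ = [E]⁴/(ℏc)³.
1 GeV⁴ → 1/(ℏc)³ × (1 GeV in J)⁴ = 2.082 × 10³⁷ Pa.
Result: 0.117 × 2.082 × 10³⁷ = 2.435 × 10³⁶ Pa.

2.435 × 10³⁶ Pa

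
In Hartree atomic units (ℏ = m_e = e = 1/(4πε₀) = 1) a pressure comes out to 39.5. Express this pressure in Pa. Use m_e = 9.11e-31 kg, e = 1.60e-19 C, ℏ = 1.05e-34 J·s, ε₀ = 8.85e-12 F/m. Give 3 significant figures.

One atomic unit of pressure: P_au = E_h/a₀³ = m_e⁴e¹⁰/((4πε₀)⁵ℏ⁸) = 3.01e13 Pa.
39.5 × 3.01e13 Pa = 1.19e15 Pa

1.19e15 Pa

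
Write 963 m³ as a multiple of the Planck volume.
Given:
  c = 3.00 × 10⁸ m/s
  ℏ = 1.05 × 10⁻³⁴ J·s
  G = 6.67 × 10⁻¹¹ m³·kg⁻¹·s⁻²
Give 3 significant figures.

2.31 × 10¹⁰⁷

Planck volume: V_P = (ℏG/c³)^(3/2) = 4.18 × 10⁻¹⁰⁵ m³.
963 / 4.18 × 10⁻¹⁰⁵ = 2.31 × 10¹⁰⁷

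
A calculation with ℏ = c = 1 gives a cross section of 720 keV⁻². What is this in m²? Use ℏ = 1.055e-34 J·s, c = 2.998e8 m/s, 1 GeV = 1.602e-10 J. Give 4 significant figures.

Area is [L]² = [E]⁻²·(ℏc)²; restore (ℏc)².
1 GeV⁻² → (ℏc)² × (1 GeV in J)⁻² = 3.898e-32 m².
Convert the energy scale: 720 keV⁻² = 7.20e14 GeV⁻².
Result: 7.20e14 × 3.898e-32 = 2.807e-17 m².

2.807e-17 m²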